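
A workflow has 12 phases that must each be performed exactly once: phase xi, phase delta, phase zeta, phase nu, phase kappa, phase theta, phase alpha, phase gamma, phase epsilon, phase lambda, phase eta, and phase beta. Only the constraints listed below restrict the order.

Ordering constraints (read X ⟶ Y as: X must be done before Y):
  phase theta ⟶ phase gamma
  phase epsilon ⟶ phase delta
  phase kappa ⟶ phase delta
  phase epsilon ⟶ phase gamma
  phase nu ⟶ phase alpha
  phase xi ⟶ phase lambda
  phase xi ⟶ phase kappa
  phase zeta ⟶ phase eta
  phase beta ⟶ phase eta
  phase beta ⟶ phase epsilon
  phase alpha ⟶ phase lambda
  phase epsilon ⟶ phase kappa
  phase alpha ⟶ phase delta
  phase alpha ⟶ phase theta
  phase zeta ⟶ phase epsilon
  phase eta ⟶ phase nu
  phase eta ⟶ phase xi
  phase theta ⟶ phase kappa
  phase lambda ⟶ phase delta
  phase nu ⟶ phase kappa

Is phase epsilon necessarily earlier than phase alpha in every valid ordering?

No

Phase epsilon and phase alpha are not related by any chain of constraints.
A valid ordering placing phase alpha before phase epsilon exists, so the answer is no.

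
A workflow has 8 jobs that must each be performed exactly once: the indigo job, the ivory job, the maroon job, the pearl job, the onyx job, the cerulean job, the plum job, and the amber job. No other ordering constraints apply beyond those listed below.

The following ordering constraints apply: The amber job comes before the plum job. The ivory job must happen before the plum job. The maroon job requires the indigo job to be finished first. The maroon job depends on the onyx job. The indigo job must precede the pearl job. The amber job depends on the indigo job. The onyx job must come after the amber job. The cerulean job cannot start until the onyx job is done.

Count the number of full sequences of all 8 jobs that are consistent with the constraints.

The jobs with no prerequisites are the indigo job, the ivory job; any of them can be placed first.
Counting all ways to extend the partial order to a total order gives 244.

244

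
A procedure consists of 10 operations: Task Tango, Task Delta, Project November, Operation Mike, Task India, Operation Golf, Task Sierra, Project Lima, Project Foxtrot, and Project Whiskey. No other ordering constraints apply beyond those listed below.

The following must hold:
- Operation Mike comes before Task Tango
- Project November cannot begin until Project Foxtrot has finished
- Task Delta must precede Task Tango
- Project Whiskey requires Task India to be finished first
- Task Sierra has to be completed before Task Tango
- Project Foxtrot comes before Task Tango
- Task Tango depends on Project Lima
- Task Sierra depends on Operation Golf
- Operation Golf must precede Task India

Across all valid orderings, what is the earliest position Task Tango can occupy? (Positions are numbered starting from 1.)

7

Working backwards through the constraints from Task Tango, its full set of required predecessors is Task Delta, Operation Mike, Operation Golf, Task Sierra, Project Lima, Project Foxtrot — 6 of them.
With 6 mandatory predecessors, the earliest Task Tango can sit is position 6+1 = 7, and placing just those 6 first achieves it.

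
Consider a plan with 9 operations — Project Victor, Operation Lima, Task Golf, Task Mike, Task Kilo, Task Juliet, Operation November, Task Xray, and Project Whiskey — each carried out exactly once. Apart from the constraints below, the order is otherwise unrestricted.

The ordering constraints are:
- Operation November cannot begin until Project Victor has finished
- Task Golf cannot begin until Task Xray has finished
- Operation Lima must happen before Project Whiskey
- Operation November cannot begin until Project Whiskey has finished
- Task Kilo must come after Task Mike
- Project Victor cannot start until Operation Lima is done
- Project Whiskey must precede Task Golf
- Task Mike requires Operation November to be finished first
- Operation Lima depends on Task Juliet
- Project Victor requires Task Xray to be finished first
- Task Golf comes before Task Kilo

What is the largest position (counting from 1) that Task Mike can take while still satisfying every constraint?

8

Following the constraints forward from Task Mike, its only required successor is Task Kilo.
With 1 mandatory successor out of 9 operations total, the latest slot for Task Mike is 9−1 = 8, and it's reachable by doing all non-successors before Task Mike.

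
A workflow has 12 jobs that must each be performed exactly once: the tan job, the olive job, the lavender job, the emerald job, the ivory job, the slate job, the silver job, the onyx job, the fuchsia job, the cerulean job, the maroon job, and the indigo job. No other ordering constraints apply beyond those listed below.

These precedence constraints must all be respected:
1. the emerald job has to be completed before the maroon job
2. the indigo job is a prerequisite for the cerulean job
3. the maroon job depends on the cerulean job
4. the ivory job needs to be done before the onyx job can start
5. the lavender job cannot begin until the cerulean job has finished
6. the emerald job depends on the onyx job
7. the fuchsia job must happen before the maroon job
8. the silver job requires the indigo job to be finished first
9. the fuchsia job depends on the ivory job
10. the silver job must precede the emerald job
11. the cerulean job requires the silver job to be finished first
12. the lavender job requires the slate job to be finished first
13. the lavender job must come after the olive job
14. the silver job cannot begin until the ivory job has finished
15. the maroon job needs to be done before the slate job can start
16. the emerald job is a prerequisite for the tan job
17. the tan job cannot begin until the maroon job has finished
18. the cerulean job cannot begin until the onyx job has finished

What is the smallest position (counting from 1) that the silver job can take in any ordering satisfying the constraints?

3

The jobs that are forced before the silver job, directly or transitively, are the ivory job, the indigo job. That's 2 jobs.
With 2 mandatory predecessors, the earliest the silver job can sit is position 2+1 = 3, and placing just those 2 first achieves it.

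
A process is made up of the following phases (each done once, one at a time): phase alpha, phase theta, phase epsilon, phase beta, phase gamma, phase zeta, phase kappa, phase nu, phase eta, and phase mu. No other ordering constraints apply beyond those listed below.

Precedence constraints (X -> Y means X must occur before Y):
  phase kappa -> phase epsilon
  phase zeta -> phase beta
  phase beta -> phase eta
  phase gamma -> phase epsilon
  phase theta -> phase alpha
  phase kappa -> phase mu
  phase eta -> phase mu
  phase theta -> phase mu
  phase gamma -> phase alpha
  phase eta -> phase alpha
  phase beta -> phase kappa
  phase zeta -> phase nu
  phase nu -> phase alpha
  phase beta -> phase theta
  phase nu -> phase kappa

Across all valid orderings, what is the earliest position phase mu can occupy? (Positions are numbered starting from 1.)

Working backwards through the constraints from phase mu, its full set of required predecessors is phase theta, phase beta, phase zeta, phase kappa, phase nu, phase eta — 6 of them.
So at minimum 6 phases come before phase mu, putting phase mu no earlier than position 7. That position is achievable by scheduling exactly those predecessors first.

7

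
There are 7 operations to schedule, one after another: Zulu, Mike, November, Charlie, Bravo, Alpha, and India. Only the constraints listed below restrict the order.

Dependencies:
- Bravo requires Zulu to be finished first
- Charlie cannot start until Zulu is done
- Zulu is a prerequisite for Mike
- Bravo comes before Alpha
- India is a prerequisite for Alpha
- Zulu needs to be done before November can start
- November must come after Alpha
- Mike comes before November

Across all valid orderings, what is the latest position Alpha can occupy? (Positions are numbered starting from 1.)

Following the constraints forward from Alpha, its only required successor is November.
With 1 mandatory successor out of 7 operations total, the latest slot for Alpha is 7−1 = 6, and it's reachable by doing all non-successors before Alpha.

6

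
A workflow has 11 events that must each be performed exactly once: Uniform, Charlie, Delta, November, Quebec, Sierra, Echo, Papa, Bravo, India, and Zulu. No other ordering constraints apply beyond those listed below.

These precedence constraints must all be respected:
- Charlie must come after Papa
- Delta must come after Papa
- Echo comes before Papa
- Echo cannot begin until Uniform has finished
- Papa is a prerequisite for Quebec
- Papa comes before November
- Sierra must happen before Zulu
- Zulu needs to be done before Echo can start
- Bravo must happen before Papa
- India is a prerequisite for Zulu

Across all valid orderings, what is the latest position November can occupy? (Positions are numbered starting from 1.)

11

November has no required successors, so nothing stops it from going last (position 11).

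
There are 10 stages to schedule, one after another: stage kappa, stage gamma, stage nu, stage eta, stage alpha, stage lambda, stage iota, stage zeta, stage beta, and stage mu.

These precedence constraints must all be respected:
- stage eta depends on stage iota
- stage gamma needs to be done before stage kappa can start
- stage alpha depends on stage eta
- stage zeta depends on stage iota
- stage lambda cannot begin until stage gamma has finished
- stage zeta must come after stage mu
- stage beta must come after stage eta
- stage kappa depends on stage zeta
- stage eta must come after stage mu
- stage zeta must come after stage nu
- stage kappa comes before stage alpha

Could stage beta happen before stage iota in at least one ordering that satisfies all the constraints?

No

Following stage iota → stage eta → stage beta, stage iota must precede stage beta in every valid ordering.
So no valid ordering can have stage beta before stage iota.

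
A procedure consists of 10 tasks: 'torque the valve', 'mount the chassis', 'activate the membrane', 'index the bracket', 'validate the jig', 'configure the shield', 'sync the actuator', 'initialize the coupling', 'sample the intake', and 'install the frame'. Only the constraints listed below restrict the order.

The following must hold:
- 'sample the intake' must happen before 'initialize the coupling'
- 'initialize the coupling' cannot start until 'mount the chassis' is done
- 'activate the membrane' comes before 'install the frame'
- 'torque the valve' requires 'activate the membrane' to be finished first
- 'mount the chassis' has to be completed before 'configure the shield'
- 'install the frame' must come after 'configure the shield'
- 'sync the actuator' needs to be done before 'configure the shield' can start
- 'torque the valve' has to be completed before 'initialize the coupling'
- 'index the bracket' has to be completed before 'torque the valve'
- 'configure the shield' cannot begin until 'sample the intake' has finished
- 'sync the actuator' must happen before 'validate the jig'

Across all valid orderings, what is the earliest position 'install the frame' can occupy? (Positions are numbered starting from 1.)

The tasks that are forced before 'install the frame', directly or transitively, are 'mount the chassis', 'activate the membrane', 'configure the shield', 'sync the actuator', 'sample the intake'. That's 5 tasks.
So at minimum 5 tasks come before 'install the frame', putting 'install the frame' no earlier than position 6. That position is achievable by scheduling exactly those predecessors first.

6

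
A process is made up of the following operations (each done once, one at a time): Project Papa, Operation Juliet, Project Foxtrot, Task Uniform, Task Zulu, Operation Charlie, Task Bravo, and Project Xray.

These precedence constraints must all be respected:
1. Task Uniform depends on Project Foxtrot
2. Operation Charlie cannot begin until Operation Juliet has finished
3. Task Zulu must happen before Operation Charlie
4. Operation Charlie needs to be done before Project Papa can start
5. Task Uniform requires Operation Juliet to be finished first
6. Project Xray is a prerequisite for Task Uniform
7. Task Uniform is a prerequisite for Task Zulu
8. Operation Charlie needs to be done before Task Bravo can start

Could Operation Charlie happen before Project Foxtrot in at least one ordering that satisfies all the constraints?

Following Project Foxtrot → Task Uniform → Task Zulu → Operation Charlie, Project Foxtrot must precede Operation Charlie in every valid ordering.
Hence Operation Charlie can never be scheduled before Project Foxtrot.

No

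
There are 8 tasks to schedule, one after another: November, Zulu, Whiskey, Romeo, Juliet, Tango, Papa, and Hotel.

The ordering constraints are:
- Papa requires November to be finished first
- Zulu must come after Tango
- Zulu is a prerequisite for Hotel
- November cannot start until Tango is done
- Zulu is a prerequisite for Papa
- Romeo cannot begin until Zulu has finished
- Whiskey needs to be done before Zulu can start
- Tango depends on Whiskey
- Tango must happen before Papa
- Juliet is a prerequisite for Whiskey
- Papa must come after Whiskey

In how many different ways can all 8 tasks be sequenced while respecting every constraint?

18

Only Juliet has no prerequisites, so it must go first.
Counting all ways to extend the partial order to a total order gives 18.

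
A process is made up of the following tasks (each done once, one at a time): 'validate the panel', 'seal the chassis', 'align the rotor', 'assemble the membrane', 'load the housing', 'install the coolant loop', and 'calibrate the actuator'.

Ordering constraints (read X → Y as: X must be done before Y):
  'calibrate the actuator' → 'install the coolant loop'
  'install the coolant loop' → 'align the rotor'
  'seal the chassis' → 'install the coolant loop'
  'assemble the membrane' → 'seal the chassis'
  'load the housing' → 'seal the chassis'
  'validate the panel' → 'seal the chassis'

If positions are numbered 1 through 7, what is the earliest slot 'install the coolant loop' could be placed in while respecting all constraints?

6

Working backwards through the constraints from 'install the coolant loop', its full set of required predecessors is 'validate the panel', 'seal the chassis', 'assemble the membrane', 'load the housing', 'calibrate the actuator' — 5 of them.
So at minimum 5 tasks come before 'install the coolant loop', putting 'install the coolant loop' no earlier than position 6. That position is achievable by scheduling exactly those predecessors first.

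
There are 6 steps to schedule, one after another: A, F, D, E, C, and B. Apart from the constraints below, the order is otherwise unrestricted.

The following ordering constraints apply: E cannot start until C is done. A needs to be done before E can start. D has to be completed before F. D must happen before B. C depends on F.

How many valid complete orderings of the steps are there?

19

The steps with no prerequisites are A, D; any of them can be placed first.
Enumerating by repeatedly choosing an available step (one whose prerequisites are all placed) gives 19 distinct complete orderings.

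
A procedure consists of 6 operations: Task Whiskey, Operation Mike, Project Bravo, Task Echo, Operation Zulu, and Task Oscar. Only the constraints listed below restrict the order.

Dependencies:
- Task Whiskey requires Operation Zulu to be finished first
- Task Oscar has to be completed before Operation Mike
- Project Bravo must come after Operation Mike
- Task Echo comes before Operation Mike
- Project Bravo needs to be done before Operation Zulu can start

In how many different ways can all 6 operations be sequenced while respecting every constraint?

2

2 operations have no prerequisites (Task Echo, Task Oscar), so any of them could come first.
Systematically extending each partial ordering one operation at a time and counting, there are 2 complete orderings.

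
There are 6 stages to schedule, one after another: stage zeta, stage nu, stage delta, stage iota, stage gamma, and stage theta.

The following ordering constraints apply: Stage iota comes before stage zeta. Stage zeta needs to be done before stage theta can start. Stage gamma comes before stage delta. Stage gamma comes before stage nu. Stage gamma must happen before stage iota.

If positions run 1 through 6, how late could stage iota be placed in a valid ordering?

The stages that are forced after stage iota, directly or by a chain of constraints, are stage zeta, stage theta. That's 2 stages.
With 2 mandatory successors out of 6 stages total, the latest slot for stage iota is 6−2 = 4, and it's reachable by doing all non-successors before stage iota.

4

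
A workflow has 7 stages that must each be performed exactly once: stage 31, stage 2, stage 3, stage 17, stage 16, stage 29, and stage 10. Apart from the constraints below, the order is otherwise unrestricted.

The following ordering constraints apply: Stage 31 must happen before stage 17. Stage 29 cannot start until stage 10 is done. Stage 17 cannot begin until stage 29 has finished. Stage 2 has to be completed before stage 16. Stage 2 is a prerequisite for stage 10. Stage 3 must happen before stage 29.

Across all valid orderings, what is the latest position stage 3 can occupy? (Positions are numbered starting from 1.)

5

Following every chain forward from stage 3, the stages that must come later are stage 17, stage 29 — 2 of them.
With 2 mandatory successors out of 7 stages total, the latest slot for stage 3 is 7−2 = 5, and it's reachable by doing all non-successors before stage 3.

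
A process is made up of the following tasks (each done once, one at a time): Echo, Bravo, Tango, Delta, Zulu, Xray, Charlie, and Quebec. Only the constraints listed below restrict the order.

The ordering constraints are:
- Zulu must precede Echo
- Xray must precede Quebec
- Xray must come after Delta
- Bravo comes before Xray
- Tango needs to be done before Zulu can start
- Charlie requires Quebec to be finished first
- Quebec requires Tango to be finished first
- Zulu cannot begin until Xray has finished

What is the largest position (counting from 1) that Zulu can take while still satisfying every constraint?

7

Following the constraints forward from Zulu, its only required successor is Echo.
So at least 1 task follows Zulu, putting Zulu no later than position 7. That position is achievable by scheduling everything else first.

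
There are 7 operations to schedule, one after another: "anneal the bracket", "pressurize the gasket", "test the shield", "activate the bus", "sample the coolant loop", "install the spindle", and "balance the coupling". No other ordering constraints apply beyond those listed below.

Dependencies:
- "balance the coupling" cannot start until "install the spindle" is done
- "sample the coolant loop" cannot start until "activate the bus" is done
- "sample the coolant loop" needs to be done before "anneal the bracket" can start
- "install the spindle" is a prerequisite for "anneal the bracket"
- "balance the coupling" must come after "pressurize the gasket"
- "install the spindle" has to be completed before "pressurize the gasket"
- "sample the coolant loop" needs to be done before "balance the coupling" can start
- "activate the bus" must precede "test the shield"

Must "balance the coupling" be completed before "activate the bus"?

The constraints actually force "activate the bus" before "balance the coupling" (via "activate the bus" → "sample the coolant loop" → "balance the coupling"), not the other way around.
So "balance the coupling" does not have to come before "activate the bus" — it cannot.

No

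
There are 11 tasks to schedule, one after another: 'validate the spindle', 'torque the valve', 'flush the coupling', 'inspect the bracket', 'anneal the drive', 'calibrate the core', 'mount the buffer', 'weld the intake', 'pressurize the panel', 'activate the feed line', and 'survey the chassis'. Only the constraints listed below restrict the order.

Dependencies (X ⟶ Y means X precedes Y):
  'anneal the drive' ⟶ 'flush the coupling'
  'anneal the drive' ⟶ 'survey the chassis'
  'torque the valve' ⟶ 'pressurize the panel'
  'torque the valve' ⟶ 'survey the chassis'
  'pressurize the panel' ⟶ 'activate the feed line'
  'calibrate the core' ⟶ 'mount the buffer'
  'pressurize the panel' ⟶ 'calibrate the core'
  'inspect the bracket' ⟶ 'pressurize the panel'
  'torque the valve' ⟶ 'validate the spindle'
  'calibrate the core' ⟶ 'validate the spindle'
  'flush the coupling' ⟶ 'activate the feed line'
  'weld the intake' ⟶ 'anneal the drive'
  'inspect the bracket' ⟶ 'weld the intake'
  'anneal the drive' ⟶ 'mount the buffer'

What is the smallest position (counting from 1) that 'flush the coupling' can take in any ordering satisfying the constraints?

The tasks that are forced before 'flush the coupling', directly or transitively, are 'inspect the bracket', 'anneal the drive', 'weld the intake'. That's 3 tasks.
With 3 mandatory predecessors, the earliest 'flush the coupling' can sit is position 3+1 = 4, and placing just those 3 first achieves it.

4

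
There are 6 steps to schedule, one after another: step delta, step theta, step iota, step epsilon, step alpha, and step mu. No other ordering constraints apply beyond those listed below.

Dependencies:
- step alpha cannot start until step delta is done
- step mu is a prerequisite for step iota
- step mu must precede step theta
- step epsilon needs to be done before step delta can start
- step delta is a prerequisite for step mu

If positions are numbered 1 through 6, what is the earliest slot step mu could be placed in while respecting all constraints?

The steps that are forced before step mu, directly or transitively, are step delta, step epsilon. That's 2 steps.
So at minimum 2 steps come before step mu, putting step mu no earlier than position 3. That position is achievable by scheduling exactly those predecessors first.

3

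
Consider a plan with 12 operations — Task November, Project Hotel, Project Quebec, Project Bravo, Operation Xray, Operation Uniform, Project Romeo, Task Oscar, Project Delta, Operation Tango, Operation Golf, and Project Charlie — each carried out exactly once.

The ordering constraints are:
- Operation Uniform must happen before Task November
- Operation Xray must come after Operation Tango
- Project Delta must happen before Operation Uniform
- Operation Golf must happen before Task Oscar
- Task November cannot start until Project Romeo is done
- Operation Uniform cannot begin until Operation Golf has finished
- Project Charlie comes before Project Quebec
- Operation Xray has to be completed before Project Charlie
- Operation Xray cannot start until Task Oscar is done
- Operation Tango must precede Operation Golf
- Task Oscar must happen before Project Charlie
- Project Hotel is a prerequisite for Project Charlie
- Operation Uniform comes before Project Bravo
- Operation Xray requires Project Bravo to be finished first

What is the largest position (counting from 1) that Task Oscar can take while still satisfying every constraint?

9

The operations that are forced after Task Oscar, directly or by a chain of constraints, are Project Quebec, Operation Xray, Project Charlie. That's 3 operations.
With 3 mandatory successors out of 12 operations total, the latest slot for Task Oscar is 12−3 = 9, and it's reachable by doing all non-successors before Task Oscar.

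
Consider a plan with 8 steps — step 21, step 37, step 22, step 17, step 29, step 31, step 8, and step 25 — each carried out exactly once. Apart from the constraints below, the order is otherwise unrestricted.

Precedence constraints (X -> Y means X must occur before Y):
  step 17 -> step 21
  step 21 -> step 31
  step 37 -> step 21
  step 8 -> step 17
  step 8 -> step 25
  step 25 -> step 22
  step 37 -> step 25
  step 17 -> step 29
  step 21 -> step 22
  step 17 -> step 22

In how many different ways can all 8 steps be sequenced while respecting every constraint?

The steps with no prerequisites are step 37, step 8; any of them can be placed first.
Counting all ways to extend the partial order to a total order gives 96.

96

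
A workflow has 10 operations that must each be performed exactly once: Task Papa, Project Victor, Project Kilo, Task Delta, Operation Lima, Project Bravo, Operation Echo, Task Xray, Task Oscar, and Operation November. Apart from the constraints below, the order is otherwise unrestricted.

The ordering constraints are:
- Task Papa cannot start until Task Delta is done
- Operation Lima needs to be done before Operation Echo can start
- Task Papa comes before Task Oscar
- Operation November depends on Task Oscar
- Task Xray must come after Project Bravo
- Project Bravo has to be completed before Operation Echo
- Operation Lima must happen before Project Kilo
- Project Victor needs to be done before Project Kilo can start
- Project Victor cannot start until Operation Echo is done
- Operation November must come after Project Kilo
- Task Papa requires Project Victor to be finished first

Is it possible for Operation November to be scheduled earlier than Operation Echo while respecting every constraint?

No

Following Operation Echo → Project Victor → Project Kilo → Operation November, Operation Echo must precede Operation November in every valid ordering.
So no valid ordering can have Operation November before Operation Echo.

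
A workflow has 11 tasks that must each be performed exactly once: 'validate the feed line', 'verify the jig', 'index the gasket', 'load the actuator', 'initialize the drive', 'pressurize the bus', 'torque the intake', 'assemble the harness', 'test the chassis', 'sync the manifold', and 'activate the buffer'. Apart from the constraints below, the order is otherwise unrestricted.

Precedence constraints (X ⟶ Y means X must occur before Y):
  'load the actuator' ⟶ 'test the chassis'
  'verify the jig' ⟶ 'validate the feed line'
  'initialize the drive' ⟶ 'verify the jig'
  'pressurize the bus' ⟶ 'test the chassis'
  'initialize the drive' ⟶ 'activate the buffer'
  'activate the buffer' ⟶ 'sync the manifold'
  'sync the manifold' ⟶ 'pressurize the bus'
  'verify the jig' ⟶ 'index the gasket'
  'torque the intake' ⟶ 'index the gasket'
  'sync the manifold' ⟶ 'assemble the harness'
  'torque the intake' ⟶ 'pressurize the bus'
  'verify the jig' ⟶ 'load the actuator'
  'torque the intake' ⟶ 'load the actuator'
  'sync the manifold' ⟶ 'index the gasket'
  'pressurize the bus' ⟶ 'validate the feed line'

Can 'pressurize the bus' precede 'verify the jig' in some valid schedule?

No chain of constraints runs from 'verify the jig' to 'pressurize the bus', so 'verify the jig' is not required to come first.
So a valid ordering placing 'pressurize the bus' earlier than 'verify the jig' exists.

Yes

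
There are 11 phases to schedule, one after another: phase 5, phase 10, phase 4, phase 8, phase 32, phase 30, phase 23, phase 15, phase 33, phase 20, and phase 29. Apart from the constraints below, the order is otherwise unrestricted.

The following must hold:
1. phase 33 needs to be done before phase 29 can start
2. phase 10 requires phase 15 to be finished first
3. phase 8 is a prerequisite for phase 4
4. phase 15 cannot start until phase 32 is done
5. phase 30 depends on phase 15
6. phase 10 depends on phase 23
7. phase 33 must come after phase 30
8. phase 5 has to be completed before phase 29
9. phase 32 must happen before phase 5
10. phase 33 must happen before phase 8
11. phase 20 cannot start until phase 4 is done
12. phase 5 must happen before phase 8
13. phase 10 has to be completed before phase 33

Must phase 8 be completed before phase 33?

No

There is a chain phase 33 → phase 8, which puts phase 33 before phase 8.
So phase 8 never precedes phase 33.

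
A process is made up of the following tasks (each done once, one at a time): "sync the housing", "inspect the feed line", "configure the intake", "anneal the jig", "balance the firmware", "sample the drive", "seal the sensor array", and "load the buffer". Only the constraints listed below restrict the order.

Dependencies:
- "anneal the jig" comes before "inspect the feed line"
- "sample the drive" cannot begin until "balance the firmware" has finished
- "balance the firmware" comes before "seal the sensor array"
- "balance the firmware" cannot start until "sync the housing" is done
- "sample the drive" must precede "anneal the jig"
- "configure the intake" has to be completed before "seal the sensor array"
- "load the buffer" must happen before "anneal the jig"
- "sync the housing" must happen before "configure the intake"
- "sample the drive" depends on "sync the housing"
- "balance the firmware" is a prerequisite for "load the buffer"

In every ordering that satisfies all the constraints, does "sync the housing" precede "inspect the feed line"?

Yes

Following the dependencies: "sync the housing" → "sample the drive" → "anneal the jig" → "inspect the feed line".
So "sync the housing" must precede "inspect the feed line" in any valid ordering.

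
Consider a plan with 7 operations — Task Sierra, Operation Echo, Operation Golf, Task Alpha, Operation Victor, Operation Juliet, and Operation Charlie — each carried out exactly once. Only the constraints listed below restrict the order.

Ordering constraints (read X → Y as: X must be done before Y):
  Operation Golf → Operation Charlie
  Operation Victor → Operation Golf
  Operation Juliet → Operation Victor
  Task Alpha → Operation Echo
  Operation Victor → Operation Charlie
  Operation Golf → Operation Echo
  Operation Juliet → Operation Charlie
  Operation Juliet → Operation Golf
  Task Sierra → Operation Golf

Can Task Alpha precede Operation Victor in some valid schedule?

Yes

No chain of constraints runs from Operation Victor to Task Alpha, so Operation Victor is not required to come first.
That means at least one valid schedule has Task Alpha before Operation Victor.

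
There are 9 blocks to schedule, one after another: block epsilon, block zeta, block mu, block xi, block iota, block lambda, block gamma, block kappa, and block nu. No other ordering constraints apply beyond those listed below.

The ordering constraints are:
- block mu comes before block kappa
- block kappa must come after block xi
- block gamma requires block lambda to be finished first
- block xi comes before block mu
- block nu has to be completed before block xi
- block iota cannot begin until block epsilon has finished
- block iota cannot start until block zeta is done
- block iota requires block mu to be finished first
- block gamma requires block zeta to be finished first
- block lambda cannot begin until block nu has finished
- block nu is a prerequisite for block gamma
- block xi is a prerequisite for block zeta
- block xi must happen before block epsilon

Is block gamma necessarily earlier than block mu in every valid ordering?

No

Block gamma and block mu are not related by any chain of constraints.
A valid ordering placing block mu before block gamma exists, so the answer is no.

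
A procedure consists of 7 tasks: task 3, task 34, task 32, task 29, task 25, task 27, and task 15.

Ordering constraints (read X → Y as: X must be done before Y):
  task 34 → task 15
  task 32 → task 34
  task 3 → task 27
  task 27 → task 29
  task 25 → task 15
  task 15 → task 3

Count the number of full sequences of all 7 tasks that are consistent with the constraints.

2 tasks have no prerequisites (task 32, task 25), so any of them could come first.
Enumerating by repeatedly choosing an available task (one whose prerequisites are all placed) gives 3 distinct complete orderings.

3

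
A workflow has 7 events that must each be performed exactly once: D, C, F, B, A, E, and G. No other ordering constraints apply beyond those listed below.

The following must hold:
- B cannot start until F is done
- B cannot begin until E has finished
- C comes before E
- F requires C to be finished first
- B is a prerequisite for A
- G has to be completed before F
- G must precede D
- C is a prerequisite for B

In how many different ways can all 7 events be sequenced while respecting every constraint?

2 events have no prerequisites (C, G), so any of them could come first.
Enumerating by repeatedly choosing an available event (one whose prerequisites are all placed) gives 26 distinct complete orderings.

26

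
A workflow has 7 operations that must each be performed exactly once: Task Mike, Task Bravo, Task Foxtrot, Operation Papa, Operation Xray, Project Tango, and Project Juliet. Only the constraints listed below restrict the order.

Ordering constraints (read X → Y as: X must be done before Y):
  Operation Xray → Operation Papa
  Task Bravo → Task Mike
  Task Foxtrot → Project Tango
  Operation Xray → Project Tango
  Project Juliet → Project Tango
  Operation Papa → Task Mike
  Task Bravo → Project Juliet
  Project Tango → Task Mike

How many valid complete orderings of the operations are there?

3 operations have no prerequisites (Task Bravo, Task Foxtrot, Operation Xray), so any of them could come first.
Systematically extending each partial ordering one operation at a time and counting, there are 42 complete orderings.

42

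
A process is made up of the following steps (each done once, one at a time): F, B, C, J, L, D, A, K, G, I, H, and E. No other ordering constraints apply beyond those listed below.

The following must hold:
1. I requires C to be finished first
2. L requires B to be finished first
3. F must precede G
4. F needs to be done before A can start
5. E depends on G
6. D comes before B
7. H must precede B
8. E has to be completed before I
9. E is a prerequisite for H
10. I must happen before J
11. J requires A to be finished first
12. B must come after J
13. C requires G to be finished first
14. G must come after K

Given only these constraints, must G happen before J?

Following the dependencies: G → C → I → J.
Hence G necessarily comes before J.

Yes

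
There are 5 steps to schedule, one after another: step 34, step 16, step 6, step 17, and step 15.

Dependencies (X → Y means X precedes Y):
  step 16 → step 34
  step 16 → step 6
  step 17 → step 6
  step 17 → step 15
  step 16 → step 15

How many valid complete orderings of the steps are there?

14

2 steps have no prerequisites (step 16, step 17), so any of them could come first.
Enumerating by repeatedly choosing an available step (one whose prerequisites are all placed) gives 14 distinct complete orderings.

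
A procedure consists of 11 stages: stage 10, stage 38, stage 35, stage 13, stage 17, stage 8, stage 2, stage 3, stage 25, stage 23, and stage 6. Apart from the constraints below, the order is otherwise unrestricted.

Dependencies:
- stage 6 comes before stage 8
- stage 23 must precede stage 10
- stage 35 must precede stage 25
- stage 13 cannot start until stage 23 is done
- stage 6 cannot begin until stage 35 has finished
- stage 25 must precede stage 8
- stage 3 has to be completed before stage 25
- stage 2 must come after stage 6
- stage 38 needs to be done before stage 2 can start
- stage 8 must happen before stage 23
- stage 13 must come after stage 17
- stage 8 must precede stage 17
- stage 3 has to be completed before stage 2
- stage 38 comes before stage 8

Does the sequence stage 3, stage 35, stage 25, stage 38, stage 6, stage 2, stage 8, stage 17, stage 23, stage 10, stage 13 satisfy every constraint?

Yes

Going through the constraints one by one, each required predecessor appears earlier in the sequence than its dependent — e.g. stage 3 (position 1) is before stage 2 (position 6), as required.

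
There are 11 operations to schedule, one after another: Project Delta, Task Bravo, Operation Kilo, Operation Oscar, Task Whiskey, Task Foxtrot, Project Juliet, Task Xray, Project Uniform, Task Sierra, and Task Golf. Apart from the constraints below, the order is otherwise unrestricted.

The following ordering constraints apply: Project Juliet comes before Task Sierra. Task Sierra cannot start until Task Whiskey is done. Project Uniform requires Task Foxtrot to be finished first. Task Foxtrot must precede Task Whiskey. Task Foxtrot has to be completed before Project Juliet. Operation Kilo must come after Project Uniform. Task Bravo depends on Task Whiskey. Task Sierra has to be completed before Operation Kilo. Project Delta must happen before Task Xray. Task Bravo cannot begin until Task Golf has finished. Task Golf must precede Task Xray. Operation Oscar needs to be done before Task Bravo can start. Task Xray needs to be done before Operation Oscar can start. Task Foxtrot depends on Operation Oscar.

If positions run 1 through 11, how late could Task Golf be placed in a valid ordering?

The operations that are forced after Task Golf, directly or by a chain of constraints, are Task Bravo, Operation Kilo, Operation Oscar, Task Whiskey, Task Foxtrot, Project Juliet, Task Xray, Project Uniform, Task Sierra. That's 9 operations.
With 9 mandatory successors out of 11 operations total, the latest slot for Task Golf is 11−9 = 2, and it's reachable by doing all non-successors before Task Golf.

2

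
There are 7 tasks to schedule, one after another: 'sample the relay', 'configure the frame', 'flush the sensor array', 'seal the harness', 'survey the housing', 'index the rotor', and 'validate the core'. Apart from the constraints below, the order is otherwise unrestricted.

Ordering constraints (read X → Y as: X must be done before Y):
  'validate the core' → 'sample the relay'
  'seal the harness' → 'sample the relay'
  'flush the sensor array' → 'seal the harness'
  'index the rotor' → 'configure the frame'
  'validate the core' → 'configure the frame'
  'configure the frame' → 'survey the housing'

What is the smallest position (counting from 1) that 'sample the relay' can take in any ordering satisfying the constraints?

4

The tasks that are forced before 'sample the relay', directly or transitively, are 'flush the sensor array', 'seal the harness', 'validate the core'. That's 3 tasks.
So at minimum 3 tasks come before 'sample the relay', putting 'sample the relay' no earlier than position 4. That position is achievable by scheduling exactly those predecessors first.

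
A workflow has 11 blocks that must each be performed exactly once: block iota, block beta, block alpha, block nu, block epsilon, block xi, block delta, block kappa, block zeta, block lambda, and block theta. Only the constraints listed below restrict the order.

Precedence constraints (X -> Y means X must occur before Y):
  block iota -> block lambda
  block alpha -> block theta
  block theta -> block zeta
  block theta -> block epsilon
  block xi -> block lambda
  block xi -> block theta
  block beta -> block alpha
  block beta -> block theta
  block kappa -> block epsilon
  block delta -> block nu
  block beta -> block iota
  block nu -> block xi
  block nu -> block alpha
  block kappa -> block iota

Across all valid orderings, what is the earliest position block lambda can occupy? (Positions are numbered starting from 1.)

Working backwards through the constraints from block lambda, its full set of required predecessors is block iota, block beta, block nu, block xi, block delta, block kappa — 6 of them.
So at minimum 6 blocks come before block lambda, putting block lambda no earlier than position 7. That position is achievable by scheduling exactly those predecessors first.

7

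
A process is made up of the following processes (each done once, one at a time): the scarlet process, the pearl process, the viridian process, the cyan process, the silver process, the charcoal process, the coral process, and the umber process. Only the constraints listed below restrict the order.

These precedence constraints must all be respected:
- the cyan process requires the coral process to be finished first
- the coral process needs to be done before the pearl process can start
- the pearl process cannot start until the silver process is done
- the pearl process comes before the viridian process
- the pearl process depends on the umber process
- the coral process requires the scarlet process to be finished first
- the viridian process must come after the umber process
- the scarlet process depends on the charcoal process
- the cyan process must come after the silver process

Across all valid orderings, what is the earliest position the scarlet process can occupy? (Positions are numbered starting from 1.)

2

The only process forced before the scarlet process (directly or transitively) is the charcoal process.
So at minimum 1 process comes before the scarlet process, putting the scarlet process no earlier than position 2. That position is achievable by scheduling exactly that predecessor first.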